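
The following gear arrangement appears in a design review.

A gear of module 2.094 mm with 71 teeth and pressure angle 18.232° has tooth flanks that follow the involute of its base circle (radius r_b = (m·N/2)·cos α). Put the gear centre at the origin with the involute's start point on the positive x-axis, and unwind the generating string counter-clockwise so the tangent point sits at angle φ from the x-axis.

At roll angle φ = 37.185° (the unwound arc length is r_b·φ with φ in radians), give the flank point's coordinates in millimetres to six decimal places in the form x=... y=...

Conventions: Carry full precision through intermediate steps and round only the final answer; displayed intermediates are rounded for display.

recognized (one wheel, involute flank): single-mesh tooth geometry, m = 2.094, N = 71
pitch radius r_p = m·N/2 = 2.094·71/2 = 74.337000
base radius r_b = r_p·cos α = 74.337000·cos 18.232° = 70.605094
roll angle φ = 37.185° = 0.64900068 rad
x = r_b·(cos φ + φ·sin φ) = 83.945084
y = r_b·(sin φ − φ·cos φ) = 6.166606

x=83.945084 y=6.166606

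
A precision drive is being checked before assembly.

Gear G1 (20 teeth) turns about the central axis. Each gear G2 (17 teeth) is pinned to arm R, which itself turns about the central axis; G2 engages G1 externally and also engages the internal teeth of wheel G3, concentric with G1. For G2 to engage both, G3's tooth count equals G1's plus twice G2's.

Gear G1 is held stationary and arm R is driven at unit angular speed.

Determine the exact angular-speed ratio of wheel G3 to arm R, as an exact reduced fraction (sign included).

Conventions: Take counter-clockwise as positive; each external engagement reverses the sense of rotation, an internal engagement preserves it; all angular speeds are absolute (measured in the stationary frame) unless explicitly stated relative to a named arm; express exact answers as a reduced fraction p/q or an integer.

37/27

recognized (axles ride arm R): planetary set, 20/17/54 teeth
ring teeth: 20 + 2·17 = 54
20(ω_sun−ω_arm) = −54(ω_ring−ω_arm),  ω_sun = 0, ω_arm = 1
ω_ring = 1 − (20/54)(0−1) = 37/27
ω_out/ω_in = 37/27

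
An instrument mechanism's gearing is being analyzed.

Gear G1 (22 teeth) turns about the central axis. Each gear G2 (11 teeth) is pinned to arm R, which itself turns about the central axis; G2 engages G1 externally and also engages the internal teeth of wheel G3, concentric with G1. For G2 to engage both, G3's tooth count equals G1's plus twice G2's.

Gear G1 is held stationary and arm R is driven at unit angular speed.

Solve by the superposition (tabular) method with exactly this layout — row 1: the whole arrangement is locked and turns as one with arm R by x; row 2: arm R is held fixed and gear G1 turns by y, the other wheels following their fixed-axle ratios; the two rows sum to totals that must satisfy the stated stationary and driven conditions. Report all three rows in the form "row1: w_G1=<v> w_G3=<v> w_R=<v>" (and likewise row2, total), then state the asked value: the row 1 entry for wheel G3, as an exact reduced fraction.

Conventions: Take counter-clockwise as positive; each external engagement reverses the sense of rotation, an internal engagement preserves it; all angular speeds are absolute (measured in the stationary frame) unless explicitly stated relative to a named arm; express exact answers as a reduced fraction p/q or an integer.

planetary set (22T centre, 11T on arm, 44T internal) — Willis relation
row 1 — lock + rotate with arm: ω_sun = ω_ring = ω_arm = x
row 2 — arm fixed, fixed-axis ratios: sun y, ring −(22/44)·y, arm 0
boundary: total ω_sun = x + y = 0 and total ω_arm = x = 1  ⇒  y = -1, x = 1
row 2 ring = −(22/44)·(-1) = 1/2
totals (row 1 + row 2): sun 1 + (-1) = 0, ring 1 + 1/2 = 3/2, arm 1 + 0 = 1
asked cell (row1, ring) = 1

row1: w_G1=1 w_G3=1 w_R=1
row2: w_G1=-1 w_G3=1/2 w_R=0
total: w_G1=0 w_G3=3/2 w_R=1
asked value: 1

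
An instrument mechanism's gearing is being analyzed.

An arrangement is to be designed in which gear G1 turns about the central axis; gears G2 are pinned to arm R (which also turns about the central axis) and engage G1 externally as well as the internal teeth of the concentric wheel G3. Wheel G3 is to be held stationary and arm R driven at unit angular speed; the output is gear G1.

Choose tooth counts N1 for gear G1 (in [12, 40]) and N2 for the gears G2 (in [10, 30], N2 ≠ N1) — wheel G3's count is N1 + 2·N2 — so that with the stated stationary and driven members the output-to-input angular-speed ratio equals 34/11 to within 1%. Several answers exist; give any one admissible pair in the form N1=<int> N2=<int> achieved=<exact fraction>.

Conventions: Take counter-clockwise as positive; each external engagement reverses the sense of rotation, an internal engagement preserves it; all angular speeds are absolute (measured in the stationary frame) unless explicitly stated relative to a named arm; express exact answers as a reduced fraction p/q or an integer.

planetary set to be sized for 34/11 (Willis relation)
Willis with ω_ring = 0: ω_sun/ω_arm = (N1+N3)/N1; set equal to 34/11  ⇒  N3/N1 = 34/11 − 1 = 23/11
N3 = N1 + 2·N2  ⇒  N2/N1 = (N3/N1 − 1)/2 = (23/11 − 1)/2 = 6/11
smallest multiple with N1 ≥ 12 and N2 ≥ 10: k = 2  ⇒  N1 = 2·11 = 22, N2 = 2·6 = 12 (N1 ≤ 40, N2 ≤ 30, N2 ≠ N1 ✓), N3 = 22 + 2·12 = 46
check: (N1+N3)/N1 with N1 = 22, N3 = 46 gives 34/11; |achieved − target| = 0 ≤ 17/550 ✓

N1=22 N2=12 achieved=34/11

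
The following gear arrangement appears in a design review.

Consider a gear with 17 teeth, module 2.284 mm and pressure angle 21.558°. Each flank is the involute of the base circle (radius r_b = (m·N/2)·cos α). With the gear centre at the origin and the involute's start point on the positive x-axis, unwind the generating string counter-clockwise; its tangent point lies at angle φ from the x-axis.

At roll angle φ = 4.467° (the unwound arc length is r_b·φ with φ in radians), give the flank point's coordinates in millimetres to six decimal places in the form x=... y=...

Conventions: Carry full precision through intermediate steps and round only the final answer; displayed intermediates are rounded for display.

x=18.110707 y=0.002850

recognized (one wheel, involute flank): single-mesh tooth geometry, m = 2.284, N = 17
pitch radius r_p = m·N/2 = 2.284·17/2 = 19.414000
base radius r_b = r_p·cos α = 19.414000·cos 21.558° = 18.055915
roll angle φ = 4.467° = 0.07796386 rad
x = r_b·(cos φ + φ·sin φ) = 18.110707
y = r_b·(sin φ − φ·cos φ) = 0.002850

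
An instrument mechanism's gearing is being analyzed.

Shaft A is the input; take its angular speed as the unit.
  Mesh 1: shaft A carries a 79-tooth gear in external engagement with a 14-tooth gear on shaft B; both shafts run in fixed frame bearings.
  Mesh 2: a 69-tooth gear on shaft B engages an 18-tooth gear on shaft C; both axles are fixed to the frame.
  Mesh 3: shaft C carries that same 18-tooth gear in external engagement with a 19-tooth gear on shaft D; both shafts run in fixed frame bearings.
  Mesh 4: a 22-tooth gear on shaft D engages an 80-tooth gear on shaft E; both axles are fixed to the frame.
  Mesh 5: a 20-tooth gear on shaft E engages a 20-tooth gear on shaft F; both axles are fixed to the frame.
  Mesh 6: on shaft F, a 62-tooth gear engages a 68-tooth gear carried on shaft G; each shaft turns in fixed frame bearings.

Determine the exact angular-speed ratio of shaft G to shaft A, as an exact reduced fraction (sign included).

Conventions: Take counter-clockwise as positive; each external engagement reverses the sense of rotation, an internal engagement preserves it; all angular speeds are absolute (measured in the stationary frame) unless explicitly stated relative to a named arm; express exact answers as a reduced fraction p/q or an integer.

class = fixed-axis compound train [6 meshes; 6 ratios multiply, 6 sense flips]
mesh 1 [79T→14T]: running ratio 79/14, sense −
mesh 2 [69T→18T]: running ratio 1817/84, sense +
mesh 3 [18T→19T]: running ratio 5451/266, sense −
mesh 4 [22T→80T]: running ratio 59961/10640, sense +
mesh 5 [20T→20T]: running ratio 59961/10640, sense −
mesh 6 [62T→68T]: running ratio 1858791/361760, sense +
ω_out/ω_in = 1858791/361760

1858791/361760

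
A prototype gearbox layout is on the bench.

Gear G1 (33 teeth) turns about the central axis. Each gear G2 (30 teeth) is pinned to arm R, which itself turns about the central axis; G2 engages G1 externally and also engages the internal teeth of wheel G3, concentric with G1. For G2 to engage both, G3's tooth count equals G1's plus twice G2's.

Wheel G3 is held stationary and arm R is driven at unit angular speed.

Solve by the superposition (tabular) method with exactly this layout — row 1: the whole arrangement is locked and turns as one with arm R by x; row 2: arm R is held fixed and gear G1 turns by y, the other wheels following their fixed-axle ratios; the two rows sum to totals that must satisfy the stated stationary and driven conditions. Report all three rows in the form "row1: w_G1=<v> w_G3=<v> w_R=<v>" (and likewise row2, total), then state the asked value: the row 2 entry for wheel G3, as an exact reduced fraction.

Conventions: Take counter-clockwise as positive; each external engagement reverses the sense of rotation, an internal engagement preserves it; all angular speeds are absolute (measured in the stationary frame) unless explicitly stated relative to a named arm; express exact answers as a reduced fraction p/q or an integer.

recognized (axles ride arm R): planetary set, 33/30/93 teeth
row 1: whole set turns with the arm by x
superposition row 2 [arm held]: sun y, ring −(33/93)·y, arm 0
boundary: total ω_ring = x − (33/93)·y = 0 and total ω_arm = x = 1  ⇒  y = 31/11, x = 1
row 2 ring = −(33/93)·31/11 = -1
totals (row 1 + row 2): sun 1 + 31/11 = 42/11, ring 1 + (-1) = 0, arm 1 + 0 = 1
asked cell (row2, ring) = -1

row1: w_G1=1 w_G3=1 w_R=1
row2: w_G1=31/11 w_G3=-1 w_R=0
total: w_G1=42/11 w_G3=0 w_R=1
asked value: -1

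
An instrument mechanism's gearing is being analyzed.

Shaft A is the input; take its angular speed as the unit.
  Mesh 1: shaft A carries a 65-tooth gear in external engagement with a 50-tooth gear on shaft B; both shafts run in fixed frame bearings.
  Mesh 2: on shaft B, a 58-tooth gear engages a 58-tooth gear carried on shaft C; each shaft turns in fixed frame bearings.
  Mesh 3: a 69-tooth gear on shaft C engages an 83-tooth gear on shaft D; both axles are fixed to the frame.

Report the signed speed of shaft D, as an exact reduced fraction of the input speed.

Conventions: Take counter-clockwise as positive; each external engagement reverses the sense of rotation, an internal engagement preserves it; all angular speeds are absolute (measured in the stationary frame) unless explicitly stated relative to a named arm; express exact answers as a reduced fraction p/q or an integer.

3-mesh fixed-axis compound train (all bearings frame-fixed)
mesh 1 [65T→50T]: |ω|/ω_in = 1×65/50 = 13/10, sense flips to −
mesh 2 [58T→58T]: |ω|/ω_in = (13/10)×58/58 = 13/10, sense flips to +
mesh 3 [69T→83T]: |ω|/ω_in = (13/10)×69/83 = 897/830, sense flips to −
signed output speed (× input speed) = -897/830

-897/830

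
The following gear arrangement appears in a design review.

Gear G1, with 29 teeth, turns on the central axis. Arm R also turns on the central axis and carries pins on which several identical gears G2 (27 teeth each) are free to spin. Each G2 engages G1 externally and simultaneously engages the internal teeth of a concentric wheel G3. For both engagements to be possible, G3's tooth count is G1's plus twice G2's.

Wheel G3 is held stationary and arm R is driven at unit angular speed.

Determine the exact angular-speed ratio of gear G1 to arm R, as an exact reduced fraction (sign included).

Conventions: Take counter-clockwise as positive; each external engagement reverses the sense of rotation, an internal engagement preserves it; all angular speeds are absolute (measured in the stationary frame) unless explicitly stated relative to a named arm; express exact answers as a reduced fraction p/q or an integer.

112/29

recognized (axles ride arm R): planetary set, 29/27/83 teeth
ring teeth: 29 + 2·27 = 83
29(ω_sun−ω_arm) = −83(ω_ring−ω_arm),  ω_ring = 0, ω_arm = 1
ω_sun = 1 − (83/29)(0−1) = 112/29
ω_out/ω_in = 112/29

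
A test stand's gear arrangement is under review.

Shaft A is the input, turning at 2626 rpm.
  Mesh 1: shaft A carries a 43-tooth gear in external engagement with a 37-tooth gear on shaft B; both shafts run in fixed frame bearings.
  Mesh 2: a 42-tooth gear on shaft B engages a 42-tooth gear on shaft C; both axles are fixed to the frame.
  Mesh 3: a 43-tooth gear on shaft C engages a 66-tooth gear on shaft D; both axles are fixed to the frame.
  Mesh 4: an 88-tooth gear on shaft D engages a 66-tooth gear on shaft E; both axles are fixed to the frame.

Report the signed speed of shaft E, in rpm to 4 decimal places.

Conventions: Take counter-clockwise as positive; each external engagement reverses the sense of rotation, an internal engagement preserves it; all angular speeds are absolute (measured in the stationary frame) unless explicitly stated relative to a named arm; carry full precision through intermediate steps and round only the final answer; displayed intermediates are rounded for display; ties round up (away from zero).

+2651.0915 rpm

class = fixed-axis compound train [4 meshes; 4 ratios multiply, 4 sense flips]
mesh 1 [43T→37T]: ω = 2626.0000×43/37 = 3051.8378 rpm, sense flips to −
mesh 2 [42T→42T]: ω = 3051.8378×42/42 = 3051.8378 rpm, sense flips to +
mesh 3 [43T→66T]: ω = 3051.8378×43/66 = 1988.3186 rpm, sense flips to −
mesh 4 [88T→66T]: ω = 1988.3186×88/66 = 2651.0915 rpm, sense flips to +
signed output speed = +2651.0915 rpm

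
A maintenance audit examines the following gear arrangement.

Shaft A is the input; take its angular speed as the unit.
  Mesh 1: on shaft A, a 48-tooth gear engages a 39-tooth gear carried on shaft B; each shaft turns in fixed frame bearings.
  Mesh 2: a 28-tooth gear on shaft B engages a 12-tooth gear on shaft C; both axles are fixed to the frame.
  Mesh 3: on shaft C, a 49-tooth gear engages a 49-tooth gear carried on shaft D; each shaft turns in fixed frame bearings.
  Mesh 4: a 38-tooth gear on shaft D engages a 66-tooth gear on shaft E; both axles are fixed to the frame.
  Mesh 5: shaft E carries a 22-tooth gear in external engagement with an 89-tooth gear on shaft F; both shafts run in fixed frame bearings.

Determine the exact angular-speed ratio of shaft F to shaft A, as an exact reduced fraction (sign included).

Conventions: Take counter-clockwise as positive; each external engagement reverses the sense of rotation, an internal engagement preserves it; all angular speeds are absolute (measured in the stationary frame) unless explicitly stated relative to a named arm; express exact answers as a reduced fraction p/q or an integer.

class = fixed-axis compound train [5 meshes; 5 ratios multiply, 5 sense flips]
mesh 1 [48T→39T]: running ratio 16/13, sense −
mesh 2 [28T→12T]: running ratio 112/39, sense +
mesh 3 [49T→49T]: running ratio 112/39, sense −
mesh 4 [38T→66T]: running ratio 2128/1287, sense +
mesh 5 [22T→89T]: running ratio 4256/10413, sense −
ω_out/ω_in = -4256/10413

-4256/10413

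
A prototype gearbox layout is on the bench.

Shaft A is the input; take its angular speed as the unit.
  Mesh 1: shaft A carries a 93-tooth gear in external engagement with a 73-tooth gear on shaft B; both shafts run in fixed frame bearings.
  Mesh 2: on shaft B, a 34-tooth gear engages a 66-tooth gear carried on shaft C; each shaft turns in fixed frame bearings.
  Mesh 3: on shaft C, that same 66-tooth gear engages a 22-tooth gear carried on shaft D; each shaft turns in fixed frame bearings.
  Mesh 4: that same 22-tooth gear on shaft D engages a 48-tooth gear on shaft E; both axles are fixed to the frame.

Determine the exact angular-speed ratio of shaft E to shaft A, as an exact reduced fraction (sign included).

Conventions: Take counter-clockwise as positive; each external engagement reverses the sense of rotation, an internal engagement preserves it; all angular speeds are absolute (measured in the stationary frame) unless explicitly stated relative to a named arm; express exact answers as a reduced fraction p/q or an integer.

class = fixed-axis compound train [4 meshes; 4 ratios multiply, 4 sense flips]
mesh 1 [93T→73T]: running ratio 93/73, sense −
mesh 2 [34T→66T]: running ratio 527/803, sense +
mesh 3 [66T→22T]: running ratio 1581/803, sense −
mesh 4 [22T→48T]: running ratio 527/584, sense +
ω_out/ω_in = 527/584

527/584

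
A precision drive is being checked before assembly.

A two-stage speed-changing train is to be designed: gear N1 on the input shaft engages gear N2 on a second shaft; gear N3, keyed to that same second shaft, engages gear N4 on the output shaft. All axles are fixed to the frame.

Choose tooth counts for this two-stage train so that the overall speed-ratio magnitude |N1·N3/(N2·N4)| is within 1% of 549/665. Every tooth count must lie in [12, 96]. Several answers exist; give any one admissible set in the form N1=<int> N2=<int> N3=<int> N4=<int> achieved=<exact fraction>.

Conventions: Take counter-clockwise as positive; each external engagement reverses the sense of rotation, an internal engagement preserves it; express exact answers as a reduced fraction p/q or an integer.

N1=18 N2=14 N3=61 N4=95 achieved=549/665

topology: fixed-axis compound train — 2 stages, target 549/665
target = 549/665 in lowest terms: an exact hit needs N1·N3 = k·549 and N2·N4 = k·665 for one integer k, every count in [12, 96]; additionally prefer no 1:1 stage (N1 ≠ N2, N3 ≠ N4)
k = 1: no 1:1-free in-range split of k·549 and k·665 into factor pairs; take k = 2
k = 2: N1·N3 = 1098 = 18·61, N2·N4 = 1330 = 14·95
achieved = 18·61/(14·95) = 549/665; |achieved − target| = 0 ≤ 549/66500 ✓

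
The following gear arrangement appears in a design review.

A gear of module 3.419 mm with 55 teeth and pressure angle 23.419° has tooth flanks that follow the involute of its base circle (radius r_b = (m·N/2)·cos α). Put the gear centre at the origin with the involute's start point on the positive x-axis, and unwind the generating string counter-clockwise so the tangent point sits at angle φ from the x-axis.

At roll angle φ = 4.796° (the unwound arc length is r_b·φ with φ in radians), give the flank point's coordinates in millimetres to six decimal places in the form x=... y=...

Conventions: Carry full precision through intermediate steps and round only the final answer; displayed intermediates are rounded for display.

recognized (one wheel, involute flank): single-mesh tooth geometry, m = 3.419, N = 55
pitch radius r_p = m·N/2 = 3.419·55/2 = 94.022500
base radius r_b = r_p·cos α = 94.022500·cos 23.419° = 86.277197
roll angle φ = 4.796° = 0.08370599 rad
x = r_b·(cos φ + φ·sin φ) = 86.578927
y = r_b·(sin φ − φ·cos φ) = 0.016855

x=86.578927 y=0.016855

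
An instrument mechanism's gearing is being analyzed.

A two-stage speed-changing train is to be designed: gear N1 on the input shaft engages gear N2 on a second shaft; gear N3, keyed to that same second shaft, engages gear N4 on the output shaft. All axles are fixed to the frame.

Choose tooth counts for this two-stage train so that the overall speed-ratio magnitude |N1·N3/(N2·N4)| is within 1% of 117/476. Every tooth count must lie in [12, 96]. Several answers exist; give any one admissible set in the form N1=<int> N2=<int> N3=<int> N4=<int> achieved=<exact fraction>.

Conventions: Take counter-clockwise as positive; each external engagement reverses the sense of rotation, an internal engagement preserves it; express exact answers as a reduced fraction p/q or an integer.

2-stage fixed-axis compound train for ratio 117/476
target = 117/476 in lowest terms: an exact hit needs N1·N3 = k·117 and N2·N4 = k·476 for one integer k, every count in [12, 96]; additionally prefer no 1:1 stage (N1 ≠ N2, N3 ≠ N4)
k = 1: no 1:1-free in-range split of k·117 and k·476 into factor pairs; take k = 2
k = 2: N1·N3 = 234 = 13·18, N2·N4 = 952 = 14·68
achieved = 13·18/(14·68) = 117/476; |achieved − target| = 0 ≤ 117/47600 ✓

N1=13 N2=14 N3=18 N4=68 achieved=117/476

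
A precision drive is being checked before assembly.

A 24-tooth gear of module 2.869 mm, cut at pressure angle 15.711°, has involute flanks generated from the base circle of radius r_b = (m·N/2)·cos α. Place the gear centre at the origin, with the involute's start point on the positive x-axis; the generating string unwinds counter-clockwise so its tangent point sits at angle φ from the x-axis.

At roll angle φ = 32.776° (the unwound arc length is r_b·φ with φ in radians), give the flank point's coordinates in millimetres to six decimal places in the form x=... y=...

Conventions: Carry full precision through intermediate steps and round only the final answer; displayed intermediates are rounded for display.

class = single-mesh tooth geometry [base-circle involute, m = 2.869, 24T]
pitch radius r_p = m·N/2 = 2.869·24/2 = 34.428000
base radius r_b = r_p·cos α = 34.428000·cos 15.711° = 33.141762
roll angle φ = 32.776° = 0.57204912 rad
x = r_b·(cos φ + φ·sin φ) = 38.128792
y = r_b·(sin φ − φ·cos φ) = 2.001130

x=38.128792 y=2.001130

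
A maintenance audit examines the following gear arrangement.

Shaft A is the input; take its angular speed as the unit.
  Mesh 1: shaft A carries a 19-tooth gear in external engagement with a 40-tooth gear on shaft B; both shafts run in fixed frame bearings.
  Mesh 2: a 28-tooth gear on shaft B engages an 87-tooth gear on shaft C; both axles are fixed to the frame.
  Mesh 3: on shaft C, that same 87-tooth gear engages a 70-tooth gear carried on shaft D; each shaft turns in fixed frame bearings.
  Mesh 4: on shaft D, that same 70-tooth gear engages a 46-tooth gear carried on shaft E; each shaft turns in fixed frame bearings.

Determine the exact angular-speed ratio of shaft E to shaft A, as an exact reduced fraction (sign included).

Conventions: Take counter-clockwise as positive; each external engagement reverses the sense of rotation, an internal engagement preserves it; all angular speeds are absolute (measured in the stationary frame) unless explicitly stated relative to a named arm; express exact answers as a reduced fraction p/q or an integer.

133/460

class = fixed-axis compound train [4 meshes; 4 ratios multiply, 4 sense flips]
mesh 1 [19T→40T]: running ratio 19/40, sense −
mesh 2 [28T→87T]: running ratio 133/870, sense +
mesh 3 [87T→70T]: running ratio 19/100, sense −
mesh 4 [70T→46T]: running ratio 133/460, sense +
ω_out/ω_in = 133/460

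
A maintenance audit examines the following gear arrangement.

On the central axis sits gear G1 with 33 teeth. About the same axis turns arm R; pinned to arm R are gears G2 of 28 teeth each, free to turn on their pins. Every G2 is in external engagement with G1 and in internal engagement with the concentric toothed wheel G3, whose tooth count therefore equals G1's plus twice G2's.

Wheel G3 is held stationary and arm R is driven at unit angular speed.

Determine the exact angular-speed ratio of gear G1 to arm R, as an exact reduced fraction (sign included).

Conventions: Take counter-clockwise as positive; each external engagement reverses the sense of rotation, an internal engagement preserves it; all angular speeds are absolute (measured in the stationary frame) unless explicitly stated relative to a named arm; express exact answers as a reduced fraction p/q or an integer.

topology: planetary set — G1 33T / G2 28T / G3 89T, arm = carrier (Willis)
ring teeth: 33 + 2·28 = 89
33(ω_sun−ω_arm) = −89(ω_ring−ω_arm),  ω_ring = 0, ω_arm = 1
ω_sun = 1 − (89/33)(0−1) = 122/33
ω_out/ω_in = 122/33

122/33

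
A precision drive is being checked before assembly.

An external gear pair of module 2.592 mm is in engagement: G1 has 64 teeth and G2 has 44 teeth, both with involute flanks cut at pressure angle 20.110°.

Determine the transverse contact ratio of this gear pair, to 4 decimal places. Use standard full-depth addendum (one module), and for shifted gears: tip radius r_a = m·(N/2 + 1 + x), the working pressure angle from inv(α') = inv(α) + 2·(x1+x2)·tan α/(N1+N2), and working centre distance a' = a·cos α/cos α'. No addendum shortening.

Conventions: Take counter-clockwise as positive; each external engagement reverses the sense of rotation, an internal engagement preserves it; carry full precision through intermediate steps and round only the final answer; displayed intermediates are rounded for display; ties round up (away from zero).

class = single-mesh tooth geometry [involute pair 64T × 44T, m = 2.592]
base radii: r_b1 = 77.887257, r_b2 = 53.547490
tip radii: r_a1 = 85.536000, r_a2 = 59.616000
no profile shift: α' = α, a' = a
action lengths: √(r_a1²−r_b1²) = 35.355090, √(r_a2²−r_b2²) = 26.205607
base pitch p_b = π·m·cos α = 7.646564
CR = (35.355090 + 26.205607 − 139.968000·sin 20.11000°)/7.646564 = 1.757181
contact ratio ≈ 1.7572

1.7572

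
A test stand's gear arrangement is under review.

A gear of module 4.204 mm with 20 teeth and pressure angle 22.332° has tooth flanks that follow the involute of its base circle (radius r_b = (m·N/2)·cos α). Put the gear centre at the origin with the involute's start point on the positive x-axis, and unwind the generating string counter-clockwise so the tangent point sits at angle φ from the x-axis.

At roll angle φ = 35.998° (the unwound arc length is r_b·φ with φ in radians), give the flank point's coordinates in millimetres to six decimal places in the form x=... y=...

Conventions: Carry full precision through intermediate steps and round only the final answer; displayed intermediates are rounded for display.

recognized (one wheel, involute flank): single-mesh tooth geometry, m = 4.204, N = 20
pitch radius r_p = m·N/2 = 4.204·20/2 = 42.040000
base radius r_b = r_p·cos α = 42.040000·cos 22.332° = 38.886901
roll angle φ = 35.998° = 0.62828362 rad
x = r_b·(cos φ + φ·sin φ) = 45.821043
y = r_b·(sin φ − φ·cos φ) = 3.089642

x=45.821043 y=3.089642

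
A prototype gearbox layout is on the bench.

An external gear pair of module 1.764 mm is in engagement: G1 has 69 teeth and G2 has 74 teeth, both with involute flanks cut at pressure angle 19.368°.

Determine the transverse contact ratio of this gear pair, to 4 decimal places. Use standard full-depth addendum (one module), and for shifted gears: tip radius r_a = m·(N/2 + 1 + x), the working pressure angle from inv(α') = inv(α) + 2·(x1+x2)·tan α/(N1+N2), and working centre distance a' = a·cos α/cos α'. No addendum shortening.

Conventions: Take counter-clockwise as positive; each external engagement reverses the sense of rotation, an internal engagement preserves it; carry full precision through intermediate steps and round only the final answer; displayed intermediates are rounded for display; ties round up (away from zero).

recognized (one external pair, fixed centres): single-mesh tooth geometry, m = 1.764, N1 = 69, N2 = 74
base radii: r_b1 = 57.413926, r_b2 = 61.574355
tip radii: r_a1 = 62.622000, r_a2 = 67.032000
no profile shift: α' = α, a' = a
action lengths: √(r_a1²−r_b1²) = 25.003121, √(r_a2²−r_b2²) = 26.493166
base pitch p_b = π·m·cos α = 5.228150
CR = (25.003121 + 26.493166 − 126.126000·sin 19.36800°)/5.228150 = 1.849331
contact ratio ≈ 1.8493

1.8493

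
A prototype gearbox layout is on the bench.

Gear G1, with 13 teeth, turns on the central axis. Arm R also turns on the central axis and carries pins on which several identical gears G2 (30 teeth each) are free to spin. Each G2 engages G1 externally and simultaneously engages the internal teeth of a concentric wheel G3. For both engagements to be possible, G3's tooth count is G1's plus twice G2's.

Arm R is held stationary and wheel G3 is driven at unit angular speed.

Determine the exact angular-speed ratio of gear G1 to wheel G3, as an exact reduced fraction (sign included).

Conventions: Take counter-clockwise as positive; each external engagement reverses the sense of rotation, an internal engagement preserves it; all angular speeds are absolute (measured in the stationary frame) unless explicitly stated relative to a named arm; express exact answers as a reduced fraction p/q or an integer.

-73/13

recognized (axles ride arm R): planetary set, 13/30/73 teeth
ring teeth: 13 + 2·30 = 73
13(ω_sun−ω_arm) = −73(ω_ring−ω_arm),  ω_arm = 0, ω_ring = 1
ω_sun = 0 − (73/13)(1−0) = -73/13
ω_out/ω_in = -73/13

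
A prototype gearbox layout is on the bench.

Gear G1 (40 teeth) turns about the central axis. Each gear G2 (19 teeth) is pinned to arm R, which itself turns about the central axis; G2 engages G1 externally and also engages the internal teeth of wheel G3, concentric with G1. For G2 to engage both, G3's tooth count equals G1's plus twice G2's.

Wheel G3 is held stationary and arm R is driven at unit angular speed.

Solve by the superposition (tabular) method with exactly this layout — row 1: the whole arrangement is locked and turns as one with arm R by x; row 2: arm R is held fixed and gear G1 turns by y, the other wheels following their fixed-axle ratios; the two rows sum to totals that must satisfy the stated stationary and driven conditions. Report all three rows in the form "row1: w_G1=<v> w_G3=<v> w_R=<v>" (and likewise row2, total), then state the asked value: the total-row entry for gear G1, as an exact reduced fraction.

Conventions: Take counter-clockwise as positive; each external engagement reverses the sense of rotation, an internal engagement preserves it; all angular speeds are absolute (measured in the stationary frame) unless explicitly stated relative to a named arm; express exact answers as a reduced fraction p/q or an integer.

row1: w_G1=1 w_G3=1 w_R=1
row2: w_G1=39/20 w_G3=-1 w_R=0
total: w_G1=59/20 w_G3=0 w_R=1
asked value: 59/20

class = planetary set [G3 = 40+2·19 = 78; Willis about the carrier]
row 1: whole set turns with the arm by x
row 2 (arm held, sun turns y): ω_ring = −(40/78)·y, ω_arm = 0
boundary: total ω_ring = x − (40/78)·y = 0 and total ω_arm = x = 1  ⇒  y = 39/20, x = 1
row 2 ring = −(40/78)·39/20 = -1
totals (row 1 + row 2): sun 1 + 39/20 = 59/20, ring 1 + (-1) = 0, arm 1 + 0 = 1
asked cell (total, sun) = 59/20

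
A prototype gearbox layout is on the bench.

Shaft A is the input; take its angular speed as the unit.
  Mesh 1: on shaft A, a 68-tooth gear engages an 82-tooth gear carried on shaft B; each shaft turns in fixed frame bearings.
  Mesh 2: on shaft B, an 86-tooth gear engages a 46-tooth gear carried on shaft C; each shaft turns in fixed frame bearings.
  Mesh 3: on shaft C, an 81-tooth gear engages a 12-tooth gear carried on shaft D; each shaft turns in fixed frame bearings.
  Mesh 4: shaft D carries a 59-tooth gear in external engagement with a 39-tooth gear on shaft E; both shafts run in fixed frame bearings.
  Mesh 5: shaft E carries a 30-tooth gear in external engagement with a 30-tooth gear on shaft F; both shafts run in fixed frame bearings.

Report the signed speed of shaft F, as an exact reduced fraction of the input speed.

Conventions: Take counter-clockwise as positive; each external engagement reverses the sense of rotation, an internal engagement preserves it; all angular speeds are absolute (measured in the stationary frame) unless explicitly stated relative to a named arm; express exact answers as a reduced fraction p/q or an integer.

-388161/24518

5-mesh fixed-axis compound train (all bearings frame-fixed)
mesh 1 [68T→82T]: |ω|/ω_in = 1×68/82 = 34/41, sense flips to −
mesh 2 [86T→46T]: |ω|/ω_in = (34/41)×86/46 = 1462/943, sense flips to +
mesh 3 [81T→12T]: |ω|/ω_in = (1462/943)×81/12 = 19737/1886, sense flips to −
mesh 4 [59T→39T]: |ω|/ω_in = (19737/1886)×59/39 = 388161/24518, sense flips to +
mesh 5 [30T→30T]: |ω|/ω_in = (388161/24518)×30/30 = 388161/24518, sense flips to −
signed output speed (× input speed) = -388161/24518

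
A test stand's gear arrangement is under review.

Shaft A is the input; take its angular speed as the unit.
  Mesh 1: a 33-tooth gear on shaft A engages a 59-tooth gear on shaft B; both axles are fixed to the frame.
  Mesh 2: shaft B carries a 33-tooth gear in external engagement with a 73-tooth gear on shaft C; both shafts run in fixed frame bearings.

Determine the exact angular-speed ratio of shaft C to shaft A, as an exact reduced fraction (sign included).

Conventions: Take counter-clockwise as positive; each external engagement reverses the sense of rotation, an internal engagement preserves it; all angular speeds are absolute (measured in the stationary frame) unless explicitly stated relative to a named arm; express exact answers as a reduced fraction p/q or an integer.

1089/4307

class = fixed-axis compound train [2 meshes; 2 ratios multiply, 2 sense flips]
mesh 1 [33T→59T]: running ratio 33/59, sense −
mesh 2 [33T→73T]: running ratio 1089/4307, sense +
ω_out/ω_in = 1089/4307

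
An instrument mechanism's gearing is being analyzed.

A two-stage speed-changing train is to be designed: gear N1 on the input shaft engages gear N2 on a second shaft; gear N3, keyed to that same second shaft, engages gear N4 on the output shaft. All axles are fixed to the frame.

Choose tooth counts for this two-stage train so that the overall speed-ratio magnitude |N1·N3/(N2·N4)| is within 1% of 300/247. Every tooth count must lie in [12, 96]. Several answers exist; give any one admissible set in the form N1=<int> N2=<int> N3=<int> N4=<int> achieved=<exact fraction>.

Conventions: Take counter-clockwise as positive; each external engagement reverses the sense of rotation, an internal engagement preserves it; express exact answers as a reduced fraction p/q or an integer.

class = fixed-axis compound train [2-stage, 300/247 wanted]
target = 300/247 in lowest terms: an exact hit needs N1·N3 = k·300 and N2·N4 = k·247 for one integer k, every count in [12, 96]; additionally prefer no 1:1 stage (N1 ≠ N2, N3 ≠ N4)
k = 1: N1·N3 = 300 = 12·25, N2·N4 = 247 = 13·19
achieved = 12·25/(13·19) = 300/247; |achieved − target| = 0 ≤ 3/247 ✓

N1=12 N2=13 N3=25 N4=19 achieved=300/247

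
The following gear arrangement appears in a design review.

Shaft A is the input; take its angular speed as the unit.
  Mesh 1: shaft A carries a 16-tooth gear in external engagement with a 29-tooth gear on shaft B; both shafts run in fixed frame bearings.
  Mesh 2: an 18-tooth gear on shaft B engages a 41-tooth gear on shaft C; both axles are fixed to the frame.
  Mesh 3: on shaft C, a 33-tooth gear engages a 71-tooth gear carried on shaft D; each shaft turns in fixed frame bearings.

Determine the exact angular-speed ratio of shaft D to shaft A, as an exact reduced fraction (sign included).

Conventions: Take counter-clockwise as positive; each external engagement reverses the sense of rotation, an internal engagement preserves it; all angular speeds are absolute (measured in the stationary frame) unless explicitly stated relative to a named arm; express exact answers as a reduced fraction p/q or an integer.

-9504/84419

class = fixed-axis compound train [3 meshes; 3 ratios multiply, 3 sense flips]
mesh 1 [16T→29T]: running ratio 16/29, sense −
mesh 2 [18T→41T]: running ratio 288/1189, sense +
mesh 3 [33T→71T]: running ratio 9504/84419, sense −
ω_out/ω_in = -9504/84419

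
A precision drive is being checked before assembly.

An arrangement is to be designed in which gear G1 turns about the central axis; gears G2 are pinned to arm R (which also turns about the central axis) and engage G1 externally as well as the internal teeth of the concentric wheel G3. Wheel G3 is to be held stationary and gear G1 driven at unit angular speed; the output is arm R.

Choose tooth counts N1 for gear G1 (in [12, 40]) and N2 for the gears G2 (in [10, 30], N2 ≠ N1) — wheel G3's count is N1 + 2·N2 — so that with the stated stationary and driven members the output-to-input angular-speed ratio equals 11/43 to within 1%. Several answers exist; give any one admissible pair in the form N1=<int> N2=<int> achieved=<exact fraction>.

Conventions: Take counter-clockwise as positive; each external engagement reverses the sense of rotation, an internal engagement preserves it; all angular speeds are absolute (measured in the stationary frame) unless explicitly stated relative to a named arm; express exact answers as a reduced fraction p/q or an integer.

N1=22 N2=21 achieved=11/43

topology: planetary set — design target 11/43, arm = carrier (Willis)
Willis with ω_ring = 0: ω_arm/ω_sun = N1/(N1+N3); set equal to 11/43  ⇒  N3/N1 = 1/(11/43) − 1 = 32/11
N3 = N1 + 2·N2  ⇒  N2/N1 = (N3/N1 − 1)/2 = (32/11 − 1)/2 = 21/22
smallest multiple with N1 ≥ 12 and N2 ≥ 10: k = 1  ⇒  N1 = 1·22 = 22, N2 = 1·21 = 21 (N1 ≤ 40, N2 ≤ 30, N2 ≠ N1 ✓), N3 = 22 + 2·21 = 64
check: N1/(N1+N3) with N1 = 22, N3 = 64 gives 11/43; |achieved − target| = 0 ≤ 11/4300 ✓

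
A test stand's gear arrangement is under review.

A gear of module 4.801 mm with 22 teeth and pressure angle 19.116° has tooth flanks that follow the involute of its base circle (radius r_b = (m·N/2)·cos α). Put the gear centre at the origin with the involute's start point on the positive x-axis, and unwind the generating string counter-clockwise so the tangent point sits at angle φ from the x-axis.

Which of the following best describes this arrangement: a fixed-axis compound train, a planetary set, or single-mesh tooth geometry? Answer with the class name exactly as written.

recognized (one wheel, involute flank): single-mesh tooth geometry, m = 4.801, N = 22
classification: single-mesh tooth geometry

single-mesh tooth geometry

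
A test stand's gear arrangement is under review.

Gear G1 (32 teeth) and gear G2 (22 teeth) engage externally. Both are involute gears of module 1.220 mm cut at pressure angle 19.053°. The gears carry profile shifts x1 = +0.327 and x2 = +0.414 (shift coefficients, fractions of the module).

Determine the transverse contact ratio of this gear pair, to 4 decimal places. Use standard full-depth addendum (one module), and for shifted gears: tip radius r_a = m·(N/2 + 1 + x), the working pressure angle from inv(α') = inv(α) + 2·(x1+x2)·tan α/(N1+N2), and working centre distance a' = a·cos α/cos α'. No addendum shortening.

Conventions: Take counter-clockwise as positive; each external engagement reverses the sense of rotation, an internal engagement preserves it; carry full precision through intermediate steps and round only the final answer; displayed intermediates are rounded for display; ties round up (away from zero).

1.5260

recognized (one external pair, fixed centres): single-mesh tooth geometry, m = 1.220, N1 = 32, N2 = 22
base radii: r_b1 = 18.450636, r_b2 = 12.684812
tip radii: r_a1 = 21.138940, r_a2 = 15.145080
inv(α') = inv(19.053°) + 2·(+0.327+0.414)·tan α/(32+22) = 0.02230334  ⇒  α' = 22.76008°
a' = a·cos α / cos α' = 32.9400·cos 19.053°/cos 22.76008° = 33.764599
action lengths: √(r_a1²−r_b1²) = 10.316434, √(r_a2²−r_b2²) = 8.274599
base pitch p_b = π·m·cos α = 3.622774
CR = (10.316434 + 8.274599 − 33.764599·sin 22.76008°)/3.622774 = 1.526017
contact ratio ≈ 1.5260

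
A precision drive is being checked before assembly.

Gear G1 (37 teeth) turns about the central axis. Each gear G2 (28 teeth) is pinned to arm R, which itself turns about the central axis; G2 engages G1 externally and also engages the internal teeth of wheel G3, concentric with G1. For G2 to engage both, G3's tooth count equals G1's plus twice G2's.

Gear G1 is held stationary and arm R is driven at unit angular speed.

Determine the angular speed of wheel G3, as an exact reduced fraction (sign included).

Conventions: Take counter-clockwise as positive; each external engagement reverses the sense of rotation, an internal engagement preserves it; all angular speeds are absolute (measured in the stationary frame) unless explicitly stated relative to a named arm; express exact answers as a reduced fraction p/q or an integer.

recognized (axles ride arm R): planetary set, 37/28/93 teeth
ring teeth: 37 + 2·28 = 93
37(ω_sun−ω_arm) = −93(ω_ring−ω_arm),  ω_sun = 0, ω_arm = 1
ω_ring = 1 − (37/93)(0−1) = 130/93
exact speed ratio = 130/93

130/93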